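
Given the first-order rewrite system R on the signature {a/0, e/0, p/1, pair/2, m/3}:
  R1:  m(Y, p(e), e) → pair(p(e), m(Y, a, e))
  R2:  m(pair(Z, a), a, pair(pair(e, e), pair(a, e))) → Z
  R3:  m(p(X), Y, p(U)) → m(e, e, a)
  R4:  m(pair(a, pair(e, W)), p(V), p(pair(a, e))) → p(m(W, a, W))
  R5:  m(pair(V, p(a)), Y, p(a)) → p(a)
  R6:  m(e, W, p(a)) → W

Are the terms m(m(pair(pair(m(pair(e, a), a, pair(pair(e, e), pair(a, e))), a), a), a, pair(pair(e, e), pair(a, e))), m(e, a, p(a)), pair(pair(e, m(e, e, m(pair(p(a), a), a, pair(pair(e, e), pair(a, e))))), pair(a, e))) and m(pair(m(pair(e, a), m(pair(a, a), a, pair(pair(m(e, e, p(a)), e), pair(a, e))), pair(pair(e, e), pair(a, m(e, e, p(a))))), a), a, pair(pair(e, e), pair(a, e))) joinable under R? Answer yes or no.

Reduce t₁ = m(m(pair(pair(m(pair(e, a), a, pair(pair(e, e), pair(a, e))), a), a), a, pair(pair(e, e), pair(a, e))), m(e, a, p(a)), pair(pair(e, m(e, e, m(pair(p(a), a), a, pair(pair(e, e), pair(a, e))))), pair(a, e))):
1. m(m(pair(pair(m(pair(e, a), a, pair(pair(e, e), pair(a, e))), a), a), a, pair(pair(e, e), pair(a, e))), m(e, a, p(a)), pair(pair(e, m(e, e, m(pair(p(a), a), a, pair(pair(e, e), pair(a, e))))), pair(a, e)))  →  m(pair(m(pair(e, a), a, pair(pair(e, e), pair(a, e))), a), m(e, a, p(a)), pair(pair(e, m(e, e, m(pair(p(a), a), a, pair(pair(e, e), pair(a, e))))), pair(a, e)))   [R2 at 1]
2. m(pair(m(pair(e, a), a, pair(pair(e, e), pair(a, e))), a), m(e, a, p(a)), pair(pair(e, m(e, e, m(pair(p(a), a), a, pair(pair(e, e), pair(a, e))))), pair(a, e)))  →  m(pair(e, a), m(e, a, p(a)), pair(pair(e, m(e, e, m(pair(p(a), a), a, pair(pair(e, e), pair(a, e))))), pair(a, e)))   [R2 at 1.1]
3. m(pair(e, a), m(e, a, p(a)), pair(pair(e, m(e, e, m(pair(p(a), a), a, pair(pair(e, e), pair(a, e))))), pair(a, e)))  →  m(pair(e, a), a, pair(pair(e, m(e, e, m(pair(p(a), a), a, pair(pair(e, e), pair(a, e))))), pair(a, e)))   [R6 at 2]
4. m(pair(e, a), a, pair(pair(e, m(e, e, m(pair(p(a), a), a, pair(pair(e, e), pair(a, e))))), pair(a, e)))  →  m(pair(e, a), a, pair(pair(e, m(e, e, p(a))), pair(a, e)))   [R2 at 3.1.2.3]
5. m(pair(e, a), a, pair(pair(e, m(e, e, p(a))), pair(a, e)))  →  m(pair(e, a), a, pair(pair(e, e), pair(a, e)))   [R6 at 3.1.2]
6. m(pair(e, a), a, pair(pair(e, e), pair(a, e)))  →  e   [R2 at ε]

Reduce t₂ = m(pair(m(pair(e, a), m(pair(a, a), a, pair(pair(m(e, e, p(a)), e), pair(a, e))), pair(pair(e, e), pair(a, m(e, e, p(a))))), a), a, pair(pair(e, e), pair(a, e))):
1. m(pair(m(pair(e, a), m(pair(a, a), a, pair(pair(m(e, e, p(a)), e), pair(a, e))), pair(pair(e, e), pair(a, m(e, e, p(a))))), a), a, pair(pair(e, e), pair(a, e)))  →  m(pair(e, a), m(pair(a, a), a, pair(pair(m(e, e, p(a)), e), pair(a, e))), pair(pair(e, e), pair(a, m(e, e, p(a)))))   [R2 at ε]
2. m(pair(e, a), m(pair(a, a), a, pair(pair(m(e, e, p(a)), e), pair(a, e))), pair(pair(e, e), pair(a, m(e, e, p(a)))))  →  m(pair(e, a), m(pair(a, a), a, pair(pair(e, e), pair(a, e))), pair(pair(e, e), pair(a, m(e, e, p(a)))))   [R6 at 2.3.1.1]
3. m(pair(e, a), m(pair(a, a), a, pair(pair(e, e), pair(a, e))), pair(pair(e, e), pair(a, m(e, e, p(a)))))  →  m(pair(e, a), a, pair(pair(e, e), pair(a, m(e, e, p(a)))))   [R2 at 2]
4. m(pair(e, a), a, pair(pair(e, e), pair(a, m(e, e, p(a)))))  →  m(pair(e, a), a, pair(pair(e, e), pair(a, e)))   [R6 at 3.2.2]
5. m(pair(e, a), a, pair(pair(e, e), pair(a, e)))  →  e   [R2 at ε]

yes — NF(t₁) = e, NF(t₂) = e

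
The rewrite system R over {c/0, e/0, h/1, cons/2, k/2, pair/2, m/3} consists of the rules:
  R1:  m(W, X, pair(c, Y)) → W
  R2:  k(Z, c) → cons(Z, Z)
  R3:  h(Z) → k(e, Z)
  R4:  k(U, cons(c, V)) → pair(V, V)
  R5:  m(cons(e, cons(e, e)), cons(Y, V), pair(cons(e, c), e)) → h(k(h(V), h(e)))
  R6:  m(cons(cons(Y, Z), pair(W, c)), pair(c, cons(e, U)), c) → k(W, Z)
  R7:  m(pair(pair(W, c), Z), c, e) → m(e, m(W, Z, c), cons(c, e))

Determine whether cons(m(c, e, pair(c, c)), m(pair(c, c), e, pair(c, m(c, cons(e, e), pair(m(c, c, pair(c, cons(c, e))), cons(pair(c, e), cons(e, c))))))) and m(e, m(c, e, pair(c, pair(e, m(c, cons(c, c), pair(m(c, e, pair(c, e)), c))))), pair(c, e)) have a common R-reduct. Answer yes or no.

Reduce t₁ = cons(m(c, e, pair(c, c)), m(pair(c, c), e, pair(c, m(c, cons(e, e), pair(m(c, c, pair(c, cons(c, e))), cons(pair(c, e), cons(e, c))))))):
1. cons(m(c, e, pair(c, c)), m(pair(c, c), e, pair(c, m(c, cons(e, e), pair(m(c, c, pair(c, cons(c, e))), cons(pair(c, e), cons(e, c)))))))  →  cons(c, m(pair(c, c), e, pair(c, m(c, cons(e, e), pair(m(c, c, pair(c, cons(c, e))), cons(pair(c, e), cons(e, c)))))))   [R1 at 1]
2. cons(c, m(pair(c, c), e, pair(c, m(c, cons(e, e), pair(m(c, c, pair(c, cons(c, e))), cons(pair(c, e), cons(e, c)))))))  →  cons(c, pair(c, c))   [R1 at 2]

Reduce t₂ = m(e, m(c, e, pair(c, pair(e, m(c, cons(c, c), pair(m(c, e, pair(c, e)), c))))), pair(c, e)):
1. m(e, m(c, e, pair(c, pair(e, m(c, cons(c, c), pair(m(c, e, pair(c, e)), c))))), pair(c, e))  →  e   [R1 at ε]

no — NF(t₁) = cons(c, pair(c, c)), NF(t₂) = e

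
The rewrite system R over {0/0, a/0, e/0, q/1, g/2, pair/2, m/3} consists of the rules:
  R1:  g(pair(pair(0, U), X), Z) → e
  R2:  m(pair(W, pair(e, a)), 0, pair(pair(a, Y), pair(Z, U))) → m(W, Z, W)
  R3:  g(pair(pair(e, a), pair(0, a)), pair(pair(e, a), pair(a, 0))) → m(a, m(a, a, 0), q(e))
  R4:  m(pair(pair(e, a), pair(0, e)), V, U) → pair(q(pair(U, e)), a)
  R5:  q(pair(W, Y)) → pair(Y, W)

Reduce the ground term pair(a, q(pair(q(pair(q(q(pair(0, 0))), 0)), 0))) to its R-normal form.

1. pair(a, q(pair(q(pair(q(q(pair(0, 0))), 0)), 0)))  →  pair(a, pair(0, q(pair(q(q(pair(0, 0))), 0))))   [R5 at 2]
2. pair(a, pair(0, q(pair(q(q(pair(0, 0))), 0))))  →  pair(a, pair(0, pair(0, q(q(pair(0, 0))))))   [R5 at 2.2]
3. pair(a, pair(0, pair(0, q(q(pair(0, 0))))))  →  pair(a, pair(0, pair(0, q(pair(0, 0)))))   [R5 at 2.2.2.1]
4. pair(a, pair(0, pair(0, q(pair(0, 0)))))  →  pair(a, pair(0, pair(0, pair(0, 0))))   [R5 at 2.2.2]

pair(a, pair(0, pair(0, pair(0, 0))))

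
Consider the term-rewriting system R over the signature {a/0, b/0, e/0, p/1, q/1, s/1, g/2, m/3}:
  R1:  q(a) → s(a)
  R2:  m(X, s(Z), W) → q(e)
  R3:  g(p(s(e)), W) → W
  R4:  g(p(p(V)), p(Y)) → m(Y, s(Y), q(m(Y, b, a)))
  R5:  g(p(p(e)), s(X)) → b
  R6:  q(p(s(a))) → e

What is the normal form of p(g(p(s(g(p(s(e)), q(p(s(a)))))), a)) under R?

p(a)

1. p(g(p(s(g(p(s(e)), q(p(s(a)))))), a))  →  p(g(p(s(q(p(s(a))))), a))   [R3 at 1.1.1.1]
2. p(g(p(s(q(p(s(a))))), a))  →  p(g(p(s(e)), a))   [R6 at 1.1.1.1]
3. p(g(p(s(e)), a))  →  p(a)   [R3 at 1]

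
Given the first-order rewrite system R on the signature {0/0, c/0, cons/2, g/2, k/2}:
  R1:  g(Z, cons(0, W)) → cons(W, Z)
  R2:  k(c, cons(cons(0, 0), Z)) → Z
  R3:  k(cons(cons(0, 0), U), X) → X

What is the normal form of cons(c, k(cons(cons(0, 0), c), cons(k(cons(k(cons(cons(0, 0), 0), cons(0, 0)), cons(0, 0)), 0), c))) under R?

1. cons(c, k(cons(cons(0, 0), c), cons(k(cons(k(cons(cons(0, 0), 0), cons(0, 0)), cons(0, 0)), 0), c)))  →  cons(c, cons(k(cons(k(cons(cons(0, 0), 0), cons(0, 0)), cons(0, 0)), 0), c))   [R3 at 2]
2. cons(c, cons(k(cons(k(cons(cons(0, 0), 0), cons(0, 0)), cons(0, 0)), 0), c))  →  cons(c, cons(k(cons(cons(0, 0), cons(0, 0)), 0), c))   [R3 at 2.1.1.1]
3. cons(c, cons(k(cons(cons(0, 0), cons(0, 0)), 0), c))  →  cons(c, cons(0, c))   [R3 at 2.1]

cons(c, cons(0, c))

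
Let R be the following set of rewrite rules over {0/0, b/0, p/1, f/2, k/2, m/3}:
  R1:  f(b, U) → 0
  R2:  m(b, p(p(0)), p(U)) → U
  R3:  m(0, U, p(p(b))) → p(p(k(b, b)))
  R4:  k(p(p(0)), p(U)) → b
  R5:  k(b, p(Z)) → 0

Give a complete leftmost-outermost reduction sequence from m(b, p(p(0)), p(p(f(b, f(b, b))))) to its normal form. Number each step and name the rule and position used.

p(0)

1. m(b, p(p(0)), p(p(f(b, f(b, b)))))  →  p(f(b, f(b, b)))   [R2 at ε]
2. p(f(b, f(b, b)))  →  p(0)   [R1 at 1]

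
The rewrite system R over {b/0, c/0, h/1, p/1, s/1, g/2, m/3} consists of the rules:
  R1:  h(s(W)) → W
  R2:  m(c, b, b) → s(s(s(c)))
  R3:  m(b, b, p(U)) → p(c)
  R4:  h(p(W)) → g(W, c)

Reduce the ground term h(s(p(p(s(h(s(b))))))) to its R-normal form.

1. h(s(p(p(s(h(s(b)))))))  →  p(p(s(h(s(b)))))   [R1 at ε]
2. p(p(s(h(s(b)))))  →  p(p(s(b)))   [R1 at 1.1.1]

p(p(s(b)))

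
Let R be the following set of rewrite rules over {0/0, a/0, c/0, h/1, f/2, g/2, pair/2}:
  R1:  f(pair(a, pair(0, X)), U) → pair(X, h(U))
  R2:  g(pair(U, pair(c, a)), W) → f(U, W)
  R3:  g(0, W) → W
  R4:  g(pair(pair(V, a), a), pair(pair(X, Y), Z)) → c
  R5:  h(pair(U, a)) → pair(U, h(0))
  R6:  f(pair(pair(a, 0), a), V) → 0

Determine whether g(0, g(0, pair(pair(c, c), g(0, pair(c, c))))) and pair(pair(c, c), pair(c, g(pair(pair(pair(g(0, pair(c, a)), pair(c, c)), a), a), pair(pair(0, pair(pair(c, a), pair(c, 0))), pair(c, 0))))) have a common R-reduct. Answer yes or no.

yes — NF(t₁) = pair(pair(c, c), pair(c, c)), NF(t₂) = pair(pair(c, c), pair(c, c))

Reduce t₁ = g(0, g(0, pair(pair(c, c), g(0, pair(c, c))))):
1. g(0, g(0, pair(pair(c, c), g(0, pair(c, c)))))  →  g(0, pair(pair(c, c), g(0, pair(c, c))))   [R3 at ε]
2. g(0, pair(pair(c, c), g(0, pair(c, c))))  →  pair(pair(c, c), g(0, pair(c, c)))   [R3 at ε]
3. pair(pair(c, c), g(0, pair(c, c)))  →  pair(pair(c, c), pair(c, c))   [R3 at 2]

Reduce t₂ = pair(pair(c, c), pair(c, g(pair(pair(pair(g(0, pair(c, a)), pair(c, c)), a), a), pair(pair(0, pair(pair(c, a), pair(c, 0))), pair(c, 0))))):
1. pair(pair(c, c), pair(c, g(pair(pair(pair(g(0, pair(c, a)), pair(c, c)), a), a), pair(pair(0, pair(pair(c, a), pair(c, 0))), pair(c, 0)))))  →  pair(pair(c, c), pair(c, c))   [R4 at 2.2]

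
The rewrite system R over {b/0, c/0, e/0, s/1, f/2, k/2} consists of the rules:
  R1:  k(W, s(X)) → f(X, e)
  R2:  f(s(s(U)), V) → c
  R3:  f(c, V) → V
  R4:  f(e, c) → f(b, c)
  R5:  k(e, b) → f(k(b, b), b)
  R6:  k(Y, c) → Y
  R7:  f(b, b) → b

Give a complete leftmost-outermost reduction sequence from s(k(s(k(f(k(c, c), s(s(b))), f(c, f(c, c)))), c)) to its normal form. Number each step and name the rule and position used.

s(s(s(s(b))))

1. s(k(s(k(f(k(c, c), s(s(b))), f(c, f(c, c)))), c))  →  s(s(k(f(k(c, c), s(s(b))), f(c, f(c, c)))))   [R6 at 1]
2. s(s(k(f(k(c, c), s(s(b))), f(c, f(c, c)))))  →  s(s(k(f(c, s(s(b))), f(c, f(c, c)))))   [R6 at 1.1.1.1]
3. s(s(k(f(c, s(s(b))), f(c, f(c, c)))))  →  s(s(k(s(s(b)), f(c, f(c, c)))))   [R3 at 1.1.1]
4. s(s(k(s(s(b)), f(c, f(c, c)))))  →  s(s(k(s(s(b)), f(c, c))))   [R3 at 1.1.2]
5. s(s(k(s(s(b)), f(c, c))))  →  s(s(k(s(s(b)), c)))   [R3 at 1.1.2]
6. s(s(k(s(s(b)), c)))  →  s(s(s(s(b))))   [R6 at 1.1]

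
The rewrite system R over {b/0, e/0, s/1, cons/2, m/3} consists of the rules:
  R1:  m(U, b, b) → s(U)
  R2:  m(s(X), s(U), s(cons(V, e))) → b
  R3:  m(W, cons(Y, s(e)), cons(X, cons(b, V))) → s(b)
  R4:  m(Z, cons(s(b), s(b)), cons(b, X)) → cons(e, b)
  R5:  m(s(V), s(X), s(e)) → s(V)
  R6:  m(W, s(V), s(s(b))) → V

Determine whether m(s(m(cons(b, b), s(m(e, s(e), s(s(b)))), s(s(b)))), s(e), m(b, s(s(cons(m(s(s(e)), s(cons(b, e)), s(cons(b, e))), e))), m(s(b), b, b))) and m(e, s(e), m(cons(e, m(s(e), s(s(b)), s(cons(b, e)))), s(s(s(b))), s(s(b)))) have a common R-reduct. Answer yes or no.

Reduce t₁ = m(s(m(cons(b, b), s(m(e, s(e), s(s(b)))), s(s(b)))), s(e), m(b, s(s(cons(m(s(s(e)), s(cons(b, e)), s(cons(b, e))), e))), m(s(b), b, b))):
1. m(s(m(cons(b, b), s(m(e, s(e), s(s(b)))), s(s(b)))), s(e), m(b, s(s(cons(m(s(s(e)), s(cons(b, e)), s(cons(b, e))), e))), m(s(b), b, b)))  →  m(s(m(e, s(e), s(s(b)))), s(e), m(b, s(s(cons(m(s(s(e)), s(cons(b, e)), s(cons(b, e))), e))), m(s(b), b, b)))   [R6 at 1.1]
2. m(s(m(e, s(e), s(s(b)))), s(e), m(b, s(s(cons(m(s(s(e)), s(cons(b, e)), s(cons(b, e))), e))), m(s(b), b, b)))  →  m(s(e), s(e), m(b, s(s(cons(m(s(s(e)), s(cons(b, e)), s(cons(b, e))), e))), m(s(b), b, b)))   [R6 at 1.1]
3. m(s(e), s(e), m(b, s(s(cons(m(s(s(e)), s(cons(b, e)), s(cons(b, e))), e))), m(s(b), b, b)))  →  m(s(e), s(e), m(b, s(s(cons(b, e))), m(s(b), b, b)))   [R2 at 3.2.1.1.1]
4. m(s(e), s(e), m(b, s(s(cons(b, e))), m(s(b), b, b)))  →  m(s(e), s(e), m(b, s(s(cons(b, e))), s(s(b))))   [R1 at 3.3]
5. m(s(e), s(e), m(b, s(s(cons(b, e))), s(s(b))))  →  m(s(e), s(e), s(cons(b, e)))   [R6 at 3]
6. m(s(e), s(e), s(cons(b, e)))  →  b   [R2 at ε]

Reduce t₂ = m(e, s(e), m(cons(e, m(s(e), s(s(b)), s(cons(b, e)))), s(s(s(b))), s(s(b)))):
1. m(e, s(e), m(cons(e, m(s(e), s(s(b)), s(cons(b, e)))), s(s(s(b))), s(s(b))))  →  m(e, s(e), s(s(b)))   [R6 at 3]
2. m(e, s(e), s(s(b)))  →  e   [R6 at ε]

no — NF(t₁) = b, NF(t₂) = e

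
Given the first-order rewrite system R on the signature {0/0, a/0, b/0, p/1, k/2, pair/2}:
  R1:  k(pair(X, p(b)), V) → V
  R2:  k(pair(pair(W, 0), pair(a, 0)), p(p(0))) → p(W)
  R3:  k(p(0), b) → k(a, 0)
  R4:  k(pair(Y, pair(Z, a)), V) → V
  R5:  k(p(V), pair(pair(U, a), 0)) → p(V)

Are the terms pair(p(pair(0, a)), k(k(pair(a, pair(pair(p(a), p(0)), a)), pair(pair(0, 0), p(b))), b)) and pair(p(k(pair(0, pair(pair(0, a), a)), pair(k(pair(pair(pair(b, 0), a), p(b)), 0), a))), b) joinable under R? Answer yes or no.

yes — NF(t₁) = pair(p(pair(0, a)), b), NF(t₂) = pair(p(pair(0, a)), b)

Reduce t₁ = pair(p(pair(0, a)), k(k(pair(a, pair(pair(p(a), p(0)), a)), pair(pair(0, 0), p(b))), b)):
1. pair(p(pair(0, a)), k(k(pair(a, pair(pair(p(a), p(0)), a)), pair(pair(0, 0), p(b))), b))  →  pair(p(pair(0, a)), k(pair(pair(0, 0), p(b)), b))   [R4 at 2.1]
2. pair(p(pair(0, a)), k(pair(pair(0, 0), p(b)), b))  →  pair(p(pair(0, a)), b)   [R1 at 2]

Reduce t₂ = pair(p(k(pair(0, pair(pair(0, a), a)), pair(k(pair(pair(pair(b, 0), a), p(b)), 0), a))), b):
1. pair(p(k(pair(0, pair(pair(0, a), a)), pair(k(pair(pair(pair(b, 0), a), p(b)), 0), a))), b)  →  pair(p(pair(k(pair(pair(pair(b, 0), a), p(b)), 0), a)), b)   [R4 at 1.1]
2. pair(p(pair(k(pair(pair(pair(b, 0), a), p(b)), 0), a)), b)  →  pair(p(pair(0, a)), b)   [R1 at 1.1.1]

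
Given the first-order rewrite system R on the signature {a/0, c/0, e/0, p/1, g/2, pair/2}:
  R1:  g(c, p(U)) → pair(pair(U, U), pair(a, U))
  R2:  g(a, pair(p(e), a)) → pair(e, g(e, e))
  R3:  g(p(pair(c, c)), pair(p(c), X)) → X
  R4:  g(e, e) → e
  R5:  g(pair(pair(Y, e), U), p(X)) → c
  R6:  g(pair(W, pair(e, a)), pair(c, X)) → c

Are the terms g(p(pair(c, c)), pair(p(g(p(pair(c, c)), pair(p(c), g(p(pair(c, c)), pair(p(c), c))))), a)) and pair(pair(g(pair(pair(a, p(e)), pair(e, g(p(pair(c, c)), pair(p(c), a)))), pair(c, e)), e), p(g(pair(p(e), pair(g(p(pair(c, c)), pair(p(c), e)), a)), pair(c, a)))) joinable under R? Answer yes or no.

Reduce t₁ = g(p(pair(c, c)), pair(p(g(p(pair(c, c)), pair(p(c), g(p(pair(c, c)), pair(p(c), c))))), a)):
1. g(p(pair(c, c)), pair(p(g(p(pair(c, c)), pair(p(c), g(p(pair(c, c)), pair(p(c), c))))), a))  →  g(p(pair(c, c)), pair(p(g(p(pair(c, c)), pair(p(c), c))), a))   [R3 at 2.1.1]
2. g(p(pair(c, c)), pair(p(g(p(pair(c, c)), pair(p(c), c))), a))  →  g(p(pair(c, c)), pair(p(c), a))   [R3 at 2.1.1]
3. g(p(pair(c, c)), pair(p(c), a))  →  a   [R3 at ε]

Reduce t₂ = pair(pair(g(pair(pair(a, p(e)), pair(e, g(p(pair(c, c)), pair(p(c), a)))), pair(c, e)), e), p(g(pair(p(e), pair(g(p(pair(c, c)), pair(p(c), e)), a)), pair(c, a)))):
1. pair(pair(g(pair(pair(a, p(e)), pair(e, g(p(pair(c, c)), pair(p(c), a)))), pair(c, e)), e), p(g(pair(p(e), pair(g(p(pair(c, c)), pair(p(c), e)), a)), pair(c, a))))  →  pair(pair(g(pair(pair(a, p(e)), pair(e, a)), pair(c, e)), e), p(g(pair(p(e), pair(g(p(pair(c, c)), pair(p(c), e)), a)), pair(c, a))))   [R3 at 1.1.1.2.2]
2. pair(pair(g(pair(pair(a, p(e)), pair(e, a)), pair(c, e)), e), p(g(pair(p(e), pair(g(p(pair(c, c)), pair(p(c), e)), a)), pair(c, a))))  →  pair(pair(c, e), p(g(pair(p(e), pair(g(p(pair(c, c)), pair(p(c), e)), a)), pair(c, a))))   [R6 at 1.1]
3. pair(pair(c, e), p(g(pair(p(e), pair(g(p(pair(c, c)), pair(p(c), e)), a)), pair(c, a))))  →  pair(pair(c, e), p(g(pair(p(e), pair(e, a)), pair(c, a))))   [R3 at 2.1.1.2.1]
4. pair(pair(c, e), p(g(pair(p(e), pair(e, a)), pair(c, a))))  →  pair(pair(c, e), p(c))   [R6 at 2.1]

no — NF(t₁) = a, NF(t₂) = pair(pair(c, e), p(c))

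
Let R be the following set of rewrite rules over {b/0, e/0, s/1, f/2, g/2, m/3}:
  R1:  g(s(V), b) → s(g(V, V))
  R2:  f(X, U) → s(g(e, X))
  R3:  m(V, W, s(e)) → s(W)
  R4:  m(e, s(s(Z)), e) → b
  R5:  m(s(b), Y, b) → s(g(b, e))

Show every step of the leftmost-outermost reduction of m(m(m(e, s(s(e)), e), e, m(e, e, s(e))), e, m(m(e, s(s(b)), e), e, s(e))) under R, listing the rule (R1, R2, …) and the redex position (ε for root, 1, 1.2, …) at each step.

1. m(m(m(e, s(s(e)), e), e, m(e, e, s(e))), e, m(m(e, s(s(b)), e), e, s(e)))  →  m(m(b, e, m(e, e, s(e))), e, m(m(e, s(s(b)), e), e, s(e)))   [R4 at 1.1]
2. m(m(b, e, m(e, e, s(e))), e, m(m(e, s(s(b)), e), e, s(e)))  →  m(m(b, e, s(e)), e, m(m(e, s(s(b)), e), e, s(e)))   [R3 at 1.3]
3. m(m(b, e, s(e)), e, m(m(e, s(s(b)), e), e, s(e)))  →  m(s(e), e, m(m(e, s(s(b)), e), e, s(e)))   [R3 at 1]
4. m(s(e), e, m(m(e, s(s(b)), e), e, s(e)))  →  m(s(e), e, s(e))   [R3 at 3]
5. m(s(e), e, s(e))  →  s(e)   [R3 at ε]

s(e)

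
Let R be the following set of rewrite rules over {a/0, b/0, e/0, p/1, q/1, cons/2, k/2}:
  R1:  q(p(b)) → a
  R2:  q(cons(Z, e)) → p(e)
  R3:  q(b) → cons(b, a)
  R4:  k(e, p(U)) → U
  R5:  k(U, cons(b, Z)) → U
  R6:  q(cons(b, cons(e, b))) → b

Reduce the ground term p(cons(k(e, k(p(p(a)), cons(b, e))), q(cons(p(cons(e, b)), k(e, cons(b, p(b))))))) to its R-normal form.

1. p(cons(k(e, k(p(p(a)), cons(b, e))), q(cons(p(cons(e, b)), k(e, cons(b, p(b)))))))  →  p(cons(k(e, p(p(a))), q(cons(p(cons(e, b)), k(e, cons(b, p(b)))))))   [R5 at 1.1.2]
2. p(cons(k(e, p(p(a))), q(cons(p(cons(e, b)), k(e, cons(b, p(b)))))))  →  p(cons(p(a), q(cons(p(cons(e, b)), k(e, cons(b, p(b)))))))   [R4 at 1.1]
3. p(cons(p(a), q(cons(p(cons(e, b)), k(e, cons(b, p(b)))))))  →  p(cons(p(a), q(cons(p(cons(e, b)), e))))   [R5 at 1.2.1.2]
4. p(cons(p(a), q(cons(p(cons(e, b)), e))))  →  p(cons(p(a), p(e)))   [R2 at 1.2]

p(cons(p(a), p(e)))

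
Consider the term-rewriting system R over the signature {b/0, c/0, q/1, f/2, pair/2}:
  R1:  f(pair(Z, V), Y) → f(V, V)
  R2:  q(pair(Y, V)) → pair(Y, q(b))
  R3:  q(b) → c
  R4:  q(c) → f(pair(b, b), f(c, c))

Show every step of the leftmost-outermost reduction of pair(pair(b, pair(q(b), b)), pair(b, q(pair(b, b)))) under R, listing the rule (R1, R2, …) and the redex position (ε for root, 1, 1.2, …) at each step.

pair(pair(b, pair(c, b)), pair(b, pair(b, c)))

1. pair(pair(b, pair(q(b), b)), pair(b, q(pair(b, b))))  →  pair(pair(b, pair(c, b)), pair(b, q(pair(b, b))))   [R3 at 1.2.1]
2. pair(pair(b, pair(c, b)), pair(b, q(pair(b, b))))  →  pair(pair(b, pair(c, b)), pair(b, pair(b, q(b))))   [R2 at 2.2]
3. pair(pair(b, pair(c, b)), pair(b, pair(b, q(b))))  →  pair(pair(b, pair(c, b)), pair(b, pair(b, c)))   [R3 at 2.2.2]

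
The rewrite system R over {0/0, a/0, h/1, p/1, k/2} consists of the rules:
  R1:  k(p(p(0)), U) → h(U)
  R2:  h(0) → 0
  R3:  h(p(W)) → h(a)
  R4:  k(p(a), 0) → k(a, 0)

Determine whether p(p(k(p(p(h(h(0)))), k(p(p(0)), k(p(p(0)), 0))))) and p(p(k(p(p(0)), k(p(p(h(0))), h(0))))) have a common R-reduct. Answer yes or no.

yes — NF(t₁) = p(p(0)), NF(t₂) = p(p(0))

Reduce t₁ = p(p(k(p(p(h(h(0)))), k(p(p(0)), k(p(p(0)), 0))))):
1. p(p(k(p(p(h(h(0)))), k(p(p(0)), k(p(p(0)), 0)))))  →  p(p(k(p(p(h(0))), k(p(p(0)), k(p(p(0)), 0)))))   [R2 at 1.1.1.1.1.1]
2. p(p(k(p(p(h(0))), k(p(p(0)), k(p(p(0)), 0)))))  →  p(p(k(p(p(0)), k(p(p(0)), k(p(p(0)), 0)))))   [R2 at 1.1.1.1.1]
3. p(p(k(p(p(0)), k(p(p(0)), k(p(p(0)), 0)))))  →  p(p(h(k(p(p(0)), k(p(p(0)), 0)))))   [R1 at 1.1]
4. p(p(h(k(p(p(0)), k(p(p(0)), 0)))))  →  p(p(h(h(k(p(p(0)), 0)))))   [R1 at 1.1.1]
5. p(p(h(h(k(p(p(0)), 0)))))  →  p(p(h(h(h(0)))))   [R1 at 1.1.1.1]
6. p(p(h(h(h(0)))))  →  p(p(h(h(0))))   [R2 at 1.1.1.1]
7. p(p(h(h(0))))  →  p(p(h(0)))   [R2 at 1.1.1]
8. p(p(h(0)))  →  p(p(0))   [R2 at 1.1]

Reduce t₂ = p(p(k(p(p(0)), k(p(p(h(0))), h(0))))):
1. p(p(k(p(p(0)), k(p(p(h(0))), h(0)))))  →  p(p(h(k(p(p(h(0))), h(0)))))   [R1 at 1.1]
2. p(p(h(k(p(p(h(0))), h(0)))))  →  p(p(h(k(p(p(0)), h(0)))))   [R2 at 1.1.1.1.1.1]
3. p(p(h(k(p(p(0)), h(0)))))  →  p(p(h(h(h(0)))))   [R1 at 1.1.1]
4. p(p(h(h(h(0)))))  →  p(p(h(h(0))))   [R2 at 1.1.1.1]
5. p(p(h(h(0))))  →  p(p(h(0)))   [R2 at 1.1.1]
6. p(p(h(0)))  →  p(p(0))   [R2 at 1.1]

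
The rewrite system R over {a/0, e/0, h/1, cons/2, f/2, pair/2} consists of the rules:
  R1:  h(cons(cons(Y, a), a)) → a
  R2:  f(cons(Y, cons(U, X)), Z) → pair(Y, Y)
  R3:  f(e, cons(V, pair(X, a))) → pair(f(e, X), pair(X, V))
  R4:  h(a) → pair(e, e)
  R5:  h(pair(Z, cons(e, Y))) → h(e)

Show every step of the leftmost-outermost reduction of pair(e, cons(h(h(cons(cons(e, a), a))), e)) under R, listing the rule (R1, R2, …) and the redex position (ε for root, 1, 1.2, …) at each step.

1. pair(e, cons(h(h(cons(cons(e, a), a))), e))  →  pair(e, cons(h(a), e))   [R1 at 2.1.1]
2. pair(e, cons(h(a), e))  →  pair(e, cons(pair(e, e), e))   [R4 at 2.1]

pair(e, cons(pair(e, e), e))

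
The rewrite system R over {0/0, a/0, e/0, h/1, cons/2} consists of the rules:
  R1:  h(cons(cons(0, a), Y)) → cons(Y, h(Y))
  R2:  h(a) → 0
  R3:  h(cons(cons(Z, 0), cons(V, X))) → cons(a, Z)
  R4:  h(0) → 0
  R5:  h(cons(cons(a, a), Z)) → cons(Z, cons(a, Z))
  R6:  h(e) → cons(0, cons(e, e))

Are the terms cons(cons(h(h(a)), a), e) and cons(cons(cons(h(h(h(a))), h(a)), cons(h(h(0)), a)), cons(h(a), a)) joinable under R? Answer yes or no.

Reduce t₁ = cons(cons(h(h(a)), a), e):
1. cons(cons(h(h(a)), a), e)  →  cons(cons(h(0), a), e)   [R2 at 1.1.1]
2. cons(cons(h(0), a), e)  →  cons(cons(0, a), e)   [R4 at 1.1]

Reduce t₂ = cons(cons(cons(h(h(h(a))), h(a)), cons(h(h(0)), a)), cons(h(a), a)):
1. cons(cons(cons(h(h(h(a))), h(a)), cons(h(h(0)), a)), cons(h(a), a))  →  cons(cons(cons(h(h(0)), h(a)), cons(h(h(0)), a)), cons(h(a), a))   [R2 at 1.1.1.1.1]
2. cons(cons(cons(h(h(0)), h(a)), cons(h(h(0)), a)), cons(h(a), a))  →  cons(cons(cons(h(0), h(a)), cons(h(h(0)), a)), cons(h(a), a))   [R4 at 1.1.1.1]
3. cons(cons(cons(h(0), h(a)), cons(h(h(0)), a)), cons(h(a), a))  →  cons(cons(cons(0, h(a)), cons(h(h(0)), a)), cons(h(a), a))   [R4 at 1.1.1]
4. cons(cons(cons(0, h(a)), cons(h(h(0)), a)), cons(h(a), a))  →  cons(cons(cons(0, 0), cons(h(h(0)), a)), cons(h(a), a))   [R2 at 1.1.2]
5. cons(cons(cons(0, 0), cons(h(h(0)), a)), cons(h(a), a))  →  cons(cons(cons(0, 0), cons(h(0), a)), cons(h(a), a))   [R4 at 1.2.1.1]
6. cons(cons(cons(0, 0), cons(h(0), a)), cons(h(a), a))  →  cons(cons(cons(0, 0), cons(0, a)), cons(h(a), a))   [R4 at 1.2.1]
7. cons(cons(cons(0, 0), cons(0, a)), cons(h(a), a))  →  cons(cons(cons(0, 0), cons(0, a)), cons(0, a))   [R2 at 2.1]

no — NF(t₁) = cons(cons(0, a), e), NF(t₂) = cons(cons(cons(0, 0), cons(0, a)), cons(0, a))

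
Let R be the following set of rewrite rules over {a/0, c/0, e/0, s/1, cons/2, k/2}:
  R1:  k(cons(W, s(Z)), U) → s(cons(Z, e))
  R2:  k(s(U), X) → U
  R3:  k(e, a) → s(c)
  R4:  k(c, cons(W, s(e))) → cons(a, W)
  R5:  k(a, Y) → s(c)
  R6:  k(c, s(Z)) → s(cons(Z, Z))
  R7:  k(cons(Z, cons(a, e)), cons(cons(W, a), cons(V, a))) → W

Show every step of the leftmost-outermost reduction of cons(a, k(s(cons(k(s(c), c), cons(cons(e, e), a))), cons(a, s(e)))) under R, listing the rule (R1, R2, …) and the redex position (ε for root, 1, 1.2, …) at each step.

cons(a, cons(c, cons(cons(e, e), a)))

1. cons(a, k(s(cons(k(s(c), c), cons(cons(e, e), a))), cons(a, s(e))))  →  cons(a, cons(k(s(c), c), cons(cons(e, e), a)))   [R2 at 2]
2. cons(a, cons(k(s(c), c), cons(cons(e, e), a)))  →  cons(a, cons(c, cons(cons(e, e), a)))   [R2 at 2.1]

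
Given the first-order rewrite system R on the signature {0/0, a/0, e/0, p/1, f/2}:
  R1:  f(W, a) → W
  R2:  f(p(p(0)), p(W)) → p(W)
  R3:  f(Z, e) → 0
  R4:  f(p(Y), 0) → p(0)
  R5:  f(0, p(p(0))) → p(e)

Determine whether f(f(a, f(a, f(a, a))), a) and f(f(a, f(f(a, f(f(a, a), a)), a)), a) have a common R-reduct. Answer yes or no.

Reduce t₁ = f(f(a, f(a, f(a, a))), a):
1. f(f(a, f(a, f(a, a))), a)  →  f(a, f(a, f(a, a)))   [R1 at ε]
2. f(a, f(a, f(a, a)))  →  f(a, f(a, a))   [R1 at 2.2]
3. f(a, f(a, a))  →  f(a, a)   [R1 at 2]
4. f(a, a)  →  a   [R1 at ε]

Reduce t₂ = f(f(a, f(f(a, f(f(a, a), a)), a)), a):
1. f(f(a, f(f(a, f(f(a, a), a)), a)), a)  →  f(a, f(f(a, f(f(a, a), a)), a))   [R1 at ε]
2. f(a, f(f(a, f(f(a, a), a)), a))  →  f(a, f(a, f(f(a, a), a)))   [R1 at 2]
3. f(a, f(a, f(f(a, a), a)))  →  f(a, f(a, f(a, a)))   [R1 at 2.2]
4. f(a, f(a, f(a, a)))  →  f(a, f(a, a))   [R1 at 2.2]
5. f(a, f(a, a))  →  f(a, a)   [R1 at 2]
6. f(a, a)  →  a   [R1 at ε]

yes — NF(t₁) = a, NF(t₂) = a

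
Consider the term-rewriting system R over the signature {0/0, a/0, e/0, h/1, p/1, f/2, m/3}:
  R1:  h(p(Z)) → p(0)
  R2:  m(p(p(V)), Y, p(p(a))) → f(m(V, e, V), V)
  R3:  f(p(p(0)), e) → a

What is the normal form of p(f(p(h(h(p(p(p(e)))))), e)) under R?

1. p(f(p(h(h(p(p(p(e)))))), e))  →  p(f(p(h(p(0))), e))   [R1 at 1.1.1.1]
2. p(f(p(h(p(0))), e))  →  p(f(p(p(0)), e))   [R1 at 1.1.1]
3. p(f(p(p(0)), e))  →  p(a)   [R3 at 1]

p(a)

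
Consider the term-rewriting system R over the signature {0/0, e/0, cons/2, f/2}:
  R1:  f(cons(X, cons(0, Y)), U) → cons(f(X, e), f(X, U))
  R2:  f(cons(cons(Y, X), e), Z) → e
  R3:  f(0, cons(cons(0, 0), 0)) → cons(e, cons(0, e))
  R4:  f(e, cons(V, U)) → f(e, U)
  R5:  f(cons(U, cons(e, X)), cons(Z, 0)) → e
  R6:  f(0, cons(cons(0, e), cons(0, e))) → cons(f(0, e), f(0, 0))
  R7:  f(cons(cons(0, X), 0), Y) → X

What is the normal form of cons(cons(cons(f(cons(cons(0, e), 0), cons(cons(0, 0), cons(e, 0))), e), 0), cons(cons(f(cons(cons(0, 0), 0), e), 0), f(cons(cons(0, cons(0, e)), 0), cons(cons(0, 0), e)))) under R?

1. cons(cons(cons(f(cons(cons(0, e), 0), cons(cons(0, 0), cons(e, 0))), e), 0), cons(cons(f(cons(cons(0, 0), 0), e), 0), f(cons(cons(0, cons(0, e)), 0), cons(cons(0, 0), e))))  →  cons(cons(cons(e, e), 0), cons(cons(f(cons(cons(0, 0), 0), e), 0), f(cons(cons(0, cons(0, e)), 0), cons(cons(0, 0), e))))   [R7 at 1.1.1]
2. cons(cons(cons(e, e), 0), cons(cons(f(cons(cons(0, 0), 0), e), 0), f(cons(cons(0, cons(0, e)), 0), cons(cons(0, 0), e))))  →  cons(cons(cons(e, e), 0), cons(cons(0, 0), f(cons(cons(0, cons(0, e)), 0), cons(cons(0, 0), e))))   [R7 at 2.1.1]
3. cons(cons(cons(e, e), 0), cons(cons(0, 0), f(cons(cons(0, cons(0, e)), 0), cons(cons(0, 0), e))))  →  cons(cons(cons(e, e), 0), cons(cons(0, 0), cons(0, e)))   [R7 at 2.2]

cons(cons(cons(e, e), 0), cons(cons(0, 0), cons(0, e)))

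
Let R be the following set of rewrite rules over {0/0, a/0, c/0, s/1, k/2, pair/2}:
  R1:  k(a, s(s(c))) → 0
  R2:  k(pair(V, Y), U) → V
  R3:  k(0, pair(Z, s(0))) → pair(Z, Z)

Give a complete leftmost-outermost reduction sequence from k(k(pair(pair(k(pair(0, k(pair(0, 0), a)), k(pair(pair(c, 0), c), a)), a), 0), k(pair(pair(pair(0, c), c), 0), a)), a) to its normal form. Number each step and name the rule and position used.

1. k(k(pair(pair(k(pair(0, k(pair(0, 0), a)), k(pair(pair(c, 0), c), a)), a), 0), k(pair(pair(pair(0, c), c), 0), a)), a)  →  k(pair(k(pair(0, k(pair(0, 0), a)), k(pair(pair(c, 0), c), a)), a), a)   [R2 at 1]
2. k(pair(k(pair(0, k(pair(0, 0), a)), k(pair(pair(c, 0), c), a)), a), a)  →  k(pair(0, k(pair(0, 0), a)), k(pair(pair(c, 0), c), a))   [R2 at ε]
3. k(pair(0, k(pair(0, 0), a)), k(pair(pair(c, 0), c), a))  →  0   [R2 at ε]

0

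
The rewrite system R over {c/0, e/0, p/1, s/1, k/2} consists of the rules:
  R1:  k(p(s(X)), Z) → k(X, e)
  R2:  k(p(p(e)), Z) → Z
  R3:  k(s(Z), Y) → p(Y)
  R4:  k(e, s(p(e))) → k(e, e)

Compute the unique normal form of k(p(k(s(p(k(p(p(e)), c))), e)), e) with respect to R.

e

1. k(p(k(s(p(k(p(p(e)), c))), e)), e)  →  k(p(p(e)), e)   [R3 at 1.1]
2. k(p(p(e)), e)  →  e   [R2 at ε]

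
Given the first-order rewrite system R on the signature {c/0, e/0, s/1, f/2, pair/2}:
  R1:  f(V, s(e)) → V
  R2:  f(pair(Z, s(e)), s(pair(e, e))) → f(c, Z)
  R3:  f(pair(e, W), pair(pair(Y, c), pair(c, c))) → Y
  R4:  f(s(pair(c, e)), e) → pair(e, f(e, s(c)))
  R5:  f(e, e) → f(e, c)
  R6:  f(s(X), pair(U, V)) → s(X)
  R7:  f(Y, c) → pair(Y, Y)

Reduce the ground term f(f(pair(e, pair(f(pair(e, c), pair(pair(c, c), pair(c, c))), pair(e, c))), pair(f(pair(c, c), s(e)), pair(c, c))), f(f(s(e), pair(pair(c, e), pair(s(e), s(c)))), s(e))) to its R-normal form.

1. f(f(pair(e, pair(f(pair(e, c), pair(pair(c, c), pair(c, c))), pair(e, c))), pair(f(pair(c, c), s(e)), pair(c, c))), f(f(s(e), pair(pair(c, e), pair(s(e), s(c)))), s(e)))  →  f(f(pair(e, pair(c, pair(e, c))), pair(f(pair(c, c), s(e)), pair(c, c))), f(f(s(e), pair(pair(c, e), pair(s(e), s(c)))), s(e)))   [R3 at 1.1.2.1]
2. f(f(pair(e, pair(c, pair(e, c))), pair(f(pair(c, c), s(e)), pair(c, c))), f(f(s(e), pair(pair(c, e), pair(s(e), s(c)))), s(e)))  →  f(f(pair(e, pair(c, pair(e, c))), pair(pair(c, c), pair(c, c))), f(f(s(e), pair(pair(c, e), pair(s(e), s(c)))), s(e)))   [R1 at 1.2.1]
3. f(f(pair(e, pair(c, pair(e, c))), pair(pair(c, c), pair(c, c))), f(f(s(e), pair(pair(c, e), pair(s(e), s(c)))), s(e)))  →  f(c, f(f(s(e), pair(pair(c, e), pair(s(e), s(c)))), s(e)))   [R3 at 1]
4. f(c, f(f(s(e), pair(pair(c, e), pair(s(e), s(c)))), s(e)))  →  f(c, f(s(e), pair(pair(c, e), pair(s(e), s(c)))))   [R1 at 2]
5. f(c, f(s(e), pair(pair(c, e), pair(s(e), s(c)))))  →  f(c, s(e))   [R6 at 2]
6. f(c, s(e))  →  c   [R1 at ε]

c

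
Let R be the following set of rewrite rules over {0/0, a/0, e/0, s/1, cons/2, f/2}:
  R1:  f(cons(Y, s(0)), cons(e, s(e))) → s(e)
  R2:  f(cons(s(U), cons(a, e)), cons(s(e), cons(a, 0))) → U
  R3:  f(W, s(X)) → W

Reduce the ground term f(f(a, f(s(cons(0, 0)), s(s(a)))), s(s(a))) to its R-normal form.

a

1. f(f(a, f(s(cons(0, 0)), s(s(a)))), s(s(a)))  →  f(a, f(s(cons(0, 0)), s(s(a))))   [R3 at ε]
2. f(a, f(s(cons(0, 0)), s(s(a))))  →  f(a, s(cons(0, 0)))   [R3 at 2]
3. f(a, s(cons(0, 0)))  →  a   [R3 at ε]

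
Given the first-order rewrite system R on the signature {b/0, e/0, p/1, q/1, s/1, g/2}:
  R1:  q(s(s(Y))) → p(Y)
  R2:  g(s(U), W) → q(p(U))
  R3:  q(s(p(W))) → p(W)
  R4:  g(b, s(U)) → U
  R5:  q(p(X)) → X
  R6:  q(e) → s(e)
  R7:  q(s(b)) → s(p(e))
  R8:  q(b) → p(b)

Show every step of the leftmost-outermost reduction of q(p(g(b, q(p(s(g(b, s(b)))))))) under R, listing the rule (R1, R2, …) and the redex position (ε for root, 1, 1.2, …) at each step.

1. q(p(g(b, q(p(s(g(b, s(b))))))))  →  g(b, q(p(s(g(b, s(b))))))   [R5 at ε]
2. g(b, q(p(s(g(b, s(b))))))  →  g(b, s(g(b, s(b))))   [R5 at 2]
3. g(b, s(g(b, s(b))))  →  g(b, s(b))   [R4 at ε]
4. g(b, s(b))  →  b   [R4 at ε]

b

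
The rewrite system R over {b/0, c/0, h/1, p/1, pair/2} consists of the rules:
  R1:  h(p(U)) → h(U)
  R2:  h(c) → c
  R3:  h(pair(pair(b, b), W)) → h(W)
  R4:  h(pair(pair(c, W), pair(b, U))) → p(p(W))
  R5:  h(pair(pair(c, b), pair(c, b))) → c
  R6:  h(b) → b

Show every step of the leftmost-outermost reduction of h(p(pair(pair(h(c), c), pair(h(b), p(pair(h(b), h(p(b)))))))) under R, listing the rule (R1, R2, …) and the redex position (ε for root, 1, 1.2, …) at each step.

1. h(p(pair(pair(h(c), c), pair(h(b), p(pair(h(b), h(p(b))))))))  →  h(pair(pair(h(c), c), pair(h(b), p(pair(h(b), h(p(b)))))))   [R1 at ε]
2. h(pair(pair(h(c), c), pair(h(b), p(pair(h(b), h(p(b)))))))  →  h(pair(pair(c, c), pair(h(b), p(pair(h(b), h(p(b)))))))   [R2 at 1.1.1]
3. h(pair(pair(c, c), pair(h(b), p(pair(h(b), h(p(b)))))))  →  h(pair(pair(c, c), pair(b, p(pair(h(b), h(p(b)))))))   [R6 at 1.2.1]
4. h(pair(pair(c, c), pair(b, p(pair(h(b), h(p(b)))))))  →  p(p(c))   [R4 at ε]

p(p(c))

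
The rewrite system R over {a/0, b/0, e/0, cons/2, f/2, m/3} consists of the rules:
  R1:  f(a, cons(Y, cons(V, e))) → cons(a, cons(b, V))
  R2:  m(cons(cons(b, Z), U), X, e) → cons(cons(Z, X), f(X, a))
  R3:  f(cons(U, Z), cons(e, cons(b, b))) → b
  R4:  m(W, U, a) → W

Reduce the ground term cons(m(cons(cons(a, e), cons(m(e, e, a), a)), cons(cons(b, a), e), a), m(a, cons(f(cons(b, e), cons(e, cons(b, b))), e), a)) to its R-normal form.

1. cons(m(cons(cons(a, e), cons(m(e, e, a), a)), cons(cons(b, a), e), a), m(a, cons(f(cons(b, e), cons(e, cons(b, b))), e), a))  →  cons(cons(cons(a, e), cons(m(e, e, a), a)), m(a, cons(f(cons(b, e), cons(e, cons(b, b))), e), a))   [R4 at 1]
2. cons(cons(cons(a, e), cons(m(e, e, a), a)), m(a, cons(f(cons(b, e), cons(e, cons(b, b))), e), a))  →  cons(cons(cons(a, e), cons(e, a)), m(a, cons(f(cons(b, e), cons(e, cons(b, b))), e), a))   [R4 at 1.2.1]
3. cons(cons(cons(a, e), cons(e, a)), m(a, cons(f(cons(b, e), cons(e, cons(b, b))), e), a))  →  cons(cons(cons(a, e), cons(e, a)), a)   [R4 at 2]

cons(cons(cons(a, e), cons(e, a)), a)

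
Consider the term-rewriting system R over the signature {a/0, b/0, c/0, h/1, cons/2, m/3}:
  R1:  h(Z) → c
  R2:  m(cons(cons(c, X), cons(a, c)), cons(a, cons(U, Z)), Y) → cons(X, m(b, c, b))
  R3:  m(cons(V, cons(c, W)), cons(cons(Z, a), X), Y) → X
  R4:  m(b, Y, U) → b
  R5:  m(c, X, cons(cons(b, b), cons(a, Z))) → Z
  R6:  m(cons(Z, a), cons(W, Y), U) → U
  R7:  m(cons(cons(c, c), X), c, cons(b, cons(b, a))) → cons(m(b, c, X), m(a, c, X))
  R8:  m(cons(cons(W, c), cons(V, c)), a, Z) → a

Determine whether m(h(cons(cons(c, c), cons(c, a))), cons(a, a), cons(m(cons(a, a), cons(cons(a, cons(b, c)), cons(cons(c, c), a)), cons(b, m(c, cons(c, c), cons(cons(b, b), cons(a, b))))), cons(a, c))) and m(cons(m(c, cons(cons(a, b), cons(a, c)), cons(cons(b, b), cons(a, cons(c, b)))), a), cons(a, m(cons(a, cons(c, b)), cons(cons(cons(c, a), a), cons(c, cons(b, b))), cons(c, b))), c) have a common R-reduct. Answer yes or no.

yes — NF(t₁) = c, NF(t₂) = c

Reduce t₁ = m(h(cons(cons(c, c), cons(c, a))), cons(a, a), cons(m(cons(a, a), cons(cons(a, cons(b, c)), cons(cons(c, c), a)), cons(b, m(c, cons(c, c), cons(cons(b, b), cons(a, b))))), cons(a, c))):
1. m(h(cons(cons(c, c), cons(c, a))), cons(a, a), cons(m(cons(a, a), cons(cons(a, cons(b, c)), cons(cons(c, c), a)), cons(b, m(c, cons(c, c), cons(cons(b, b), cons(a, b))))), cons(a, c)))  →  m(c, cons(a, a), cons(m(cons(a, a), cons(cons(a, cons(b, c)), cons(cons(c, c), a)), cons(b, m(c, cons(c, c), cons(cons(b, b), cons(a, b))))), cons(a, c)))   [R1 at 1]
2. m(c, cons(a, a), cons(m(cons(a, a), cons(cons(a, cons(b, c)), cons(cons(c, c), a)), cons(b, m(c, cons(c, c), cons(cons(b, b), cons(a, b))))), cons(a, c)))  →  m(c, cons(a, a), cons(cons(b, m(c, cons(c, c), cons(cons(b, b), cons(a, b)))), cons(a, c)))   [R6 at 3.1]
3. m(c, cons(a, a), cons(cons(b, m(c, cons(c, c), cons(cons(b, b), cons(a, b)))), cons(a, c)))  →  m(c, cons(a, a), cons(cons(b, b), cons(a, c)))   [R5 at 3.1.2]
4. m(c, cons(a, a), cons(cons(b, b), cons(a, c)))  →  c   [R5 at ε]

Reduce t₂ = m(cons(m(c, cons(cons(a, b), cons(a, c)), cons(cons(b, b), cons(a, cons(c, b)))), a), cons(a, m(cons(a, cons(c, b)), cons(cons(cons(c, a), a), cons(c, cons(b, b))), cons(c, b))), c):
1. m(cons(m(c, cons(cons(a, b), cons(a, c)), cons(cons(b, b), cons(a, cons(c, b)))), a), cons(a, m(cons(a, cons(c, b)), cons(cons(cons(c, a), a), cons(c, cons(b, b))), cons(c, b))), c)  →  c   [R6 at ε]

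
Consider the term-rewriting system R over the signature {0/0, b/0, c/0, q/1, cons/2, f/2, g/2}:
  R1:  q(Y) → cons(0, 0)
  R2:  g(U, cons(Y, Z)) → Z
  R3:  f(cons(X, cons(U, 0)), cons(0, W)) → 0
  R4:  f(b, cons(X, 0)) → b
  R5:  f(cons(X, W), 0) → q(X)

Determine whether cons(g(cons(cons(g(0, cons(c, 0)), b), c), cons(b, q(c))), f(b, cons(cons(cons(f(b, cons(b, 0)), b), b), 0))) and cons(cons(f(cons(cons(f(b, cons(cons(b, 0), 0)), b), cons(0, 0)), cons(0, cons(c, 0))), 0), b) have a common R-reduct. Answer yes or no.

yes — NF(t₁) = cons(cons(0, 0), b), NF(t₂) = cons(cons(0, 0), b)

Reduce t₁ = cons(g(cons(cons(g(0, cons(c, 0)), b), c), cons(b, q(c))), f(b, cons(cons(cons(f(b, cons(b, 0)), b), b), 0))):
1. cons(g(cons(cons(g(0, cons(c, 0)), b), c), cons(b, q(c))), f(b, cons(cons(cons(f(b, cons(b, 0)), b), b), 0)))  →  cons(q(c), f(b, cons(cons(cons(f(b, cons(b, 0)), b), b), 0)))   [R2 at 1]
2. cons(q(c), f(b, cons(cons(cons(f(b, cons(b, 0)), b), b), 0)))  →  cons(cons(0, 0), f(b, cons(cons(cons(f(b, cons(b, 0)), b), b), 0)))   [R1 at 1]
3. cons(cons(0, 0), f(b, cons(cons(cons(f(b, cons(b, 0)), b), b), 0)))  →  cons(cons(0, 0), b)   [R4 at 2]

Reduce t₂ = cons(cons(f(cons(cons(f(b, cons(cons(b, 0), 0)), b), cons(0, 0)), cons(0, cons(c, 0))), 0), b):
1. cons(cons(f(cons(cons(f(b, cons(cons(b, 0), 0)), b), cons(0, 0)), cons(0, cons(c, 0))), 0), b)  →  cons(cons(0, 0), b)   [R3 at 1.1]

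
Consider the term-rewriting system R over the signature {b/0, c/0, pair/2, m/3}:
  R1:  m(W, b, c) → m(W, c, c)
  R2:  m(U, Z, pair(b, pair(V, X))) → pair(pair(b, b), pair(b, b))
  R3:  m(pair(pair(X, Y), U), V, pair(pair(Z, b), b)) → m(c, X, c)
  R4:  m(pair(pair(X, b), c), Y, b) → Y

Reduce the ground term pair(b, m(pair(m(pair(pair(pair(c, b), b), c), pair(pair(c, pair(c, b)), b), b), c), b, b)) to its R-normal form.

1. pair(b, m(pair(m(pair(pair(pair(c, b), b), c), pair(pair(c, pair(c, b)), b), b), c), b, b))  →  pair(b, m(pair(pair(pair(c, pair(c, b)), b), c), b, b))   [R4 at 2.1.1]
2. pair(b, m(pair(pair(pair(c, pair(c, b)), b), c), b, b))  →  pair(b, b)   [R4 at 2]

pair(b, b)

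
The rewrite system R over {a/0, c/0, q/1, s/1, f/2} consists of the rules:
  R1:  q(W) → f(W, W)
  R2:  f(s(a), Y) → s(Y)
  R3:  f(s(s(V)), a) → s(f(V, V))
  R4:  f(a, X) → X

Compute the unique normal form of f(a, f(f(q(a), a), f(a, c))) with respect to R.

1. f(a, f(f(q(a), a), f(a, c)))  →  f(f(q(a), a), f(a, c))   [R4 at ε]
2. f(f(q(a), a), f(a, c))  →  f(f(f(a, a), a), f(a, c))   [R1 at 1.1]
3. f(f(f(a, a), a), f(a, c))  →  f(f(a, a), f(a, c))   [R4 at 1.1]
4. f(f(a, a), f(a, c))  →  f(a, f(a, c))   [R4 at 1]
5. f(a, f(a, c))  →  f(a, c)   [R4 at ε]
6. f(a, c)  →  c   [R4 at ε]

c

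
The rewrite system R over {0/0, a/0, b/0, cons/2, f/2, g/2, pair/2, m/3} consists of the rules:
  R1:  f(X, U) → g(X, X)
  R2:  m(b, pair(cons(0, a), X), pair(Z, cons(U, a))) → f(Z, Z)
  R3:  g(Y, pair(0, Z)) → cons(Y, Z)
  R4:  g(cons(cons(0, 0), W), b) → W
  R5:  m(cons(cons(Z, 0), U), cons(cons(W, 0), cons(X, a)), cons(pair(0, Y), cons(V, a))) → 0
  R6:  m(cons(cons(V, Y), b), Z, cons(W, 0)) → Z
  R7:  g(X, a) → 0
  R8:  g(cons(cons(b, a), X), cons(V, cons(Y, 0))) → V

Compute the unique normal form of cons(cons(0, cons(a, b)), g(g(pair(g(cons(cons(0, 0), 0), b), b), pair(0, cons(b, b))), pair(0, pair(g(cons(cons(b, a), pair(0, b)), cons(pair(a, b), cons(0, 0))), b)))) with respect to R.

cons(cons(0, cons(a, b)), cons(cons(pair(0, b), cons(b, b)), pair(pair(a, b), b)))

1. cons(cons(0, cons(a, b)), g(g(pair(g(cons(cons(0, 0), 0), b), b), pair(0, cons(b, b))), pair(0, pair(g(cons(cons(b, a), pair(0, b)), cons(pair(a, b), cons(0, 0))), b))))  →  cons(cons(0, cons(a, b)), cons(g(pair(g(cons(cons(0, 0), 0), b), b), pair(0, cons(b, b))), pair(g(cons(cons(b, a), pair(0, b)), cons(pair(a, b), cons(0, 0))), b)))   [R3 at 2]
2. cons(cons(0, cons(a, b)), cons(g(pair(g(cons(cons(0, 0), 0), b), b), pair(0, cons(b, b))), pair(g(cons(cons(b, a), pair(0, b)), cons(pair(a, b), cons(0, 0))), b)))  →  cons(cons(0, cons(a, b)), cons(cons(pair(g(cons(cons(0, 0), 0), b), b), cons(b, b)), pair(g(cons(cons(b, a), pair(0, b)), cons(pair(a, b), cons(0, 0))), b)))   [R3 at 2.1]
3. cons(cons(0, cons(a, b)), cons(cons(pair(g(cons(cons(0, 0), 0), b), b), cons(b, b)), pair(g(cons(cons(b, a), pair(0, b)), cons(pair(a, b), cons(0, 0))), b)))  →  cons(cons(0, cons(a, b)), cons(cons(pair(0, b), cons(b, b)), pair(g(cons(cons(b, a), pair(0, b)), cons(pair(a, b), cons(0, 0))), b)))   [R4 at 2.1.1.1]
4. cons(cons(0, cons(a, b)), cons(cons(pair(0, b), cons(b, b)), pair(g(cons(cons(b, a), pair(0, b)), cons(pair(a, b), cons(0, 0))), b)))  →  cons(cons(0, cons(a, b)), cons(cons(pair(0, b), cons(b, b)), pair(pair(a, b), b)))   [R8 at 2.2.1]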